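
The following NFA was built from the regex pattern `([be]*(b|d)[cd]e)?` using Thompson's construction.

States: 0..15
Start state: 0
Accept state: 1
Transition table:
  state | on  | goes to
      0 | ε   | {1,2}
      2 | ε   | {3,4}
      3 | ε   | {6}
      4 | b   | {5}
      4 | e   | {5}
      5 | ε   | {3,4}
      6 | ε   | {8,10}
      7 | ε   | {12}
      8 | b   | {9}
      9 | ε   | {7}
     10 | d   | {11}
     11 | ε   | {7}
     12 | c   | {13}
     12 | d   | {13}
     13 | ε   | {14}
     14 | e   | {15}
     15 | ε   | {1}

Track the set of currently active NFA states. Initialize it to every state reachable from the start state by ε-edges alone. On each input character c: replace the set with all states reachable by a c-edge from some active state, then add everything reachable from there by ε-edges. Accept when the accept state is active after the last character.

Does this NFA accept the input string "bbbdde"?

Answer: ACCEPT

Trace:
start: ε-closure({0}) = {0,1,2,3,4,6,8,10}
'b' @ 1: {3,4,5,6,7,8,9,10,12}
'b' @ 2: {3,4,5,6,7,8,9,10,12}
'b' @ 3: {3,4,5,6,7,8,9,10,12}
'd' @ 4: {7,11,12,13,14}
'd' @ 5: {13,14}
'e' @ 6: {1,15}  ✓accept
end set {1,15} — state 1 in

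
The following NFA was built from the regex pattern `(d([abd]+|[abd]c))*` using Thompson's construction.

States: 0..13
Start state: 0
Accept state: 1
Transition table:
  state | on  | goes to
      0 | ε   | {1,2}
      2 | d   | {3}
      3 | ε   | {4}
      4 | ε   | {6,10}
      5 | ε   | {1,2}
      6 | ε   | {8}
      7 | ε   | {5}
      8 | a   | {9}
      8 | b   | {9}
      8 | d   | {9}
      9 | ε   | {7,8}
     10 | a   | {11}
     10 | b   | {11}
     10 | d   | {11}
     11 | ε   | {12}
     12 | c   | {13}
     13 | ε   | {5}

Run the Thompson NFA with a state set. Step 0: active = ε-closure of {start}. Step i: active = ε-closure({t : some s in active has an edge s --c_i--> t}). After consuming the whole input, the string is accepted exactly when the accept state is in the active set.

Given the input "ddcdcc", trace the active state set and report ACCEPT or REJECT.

initial (ε-close {0}): {0,1,2}
'd' @ 1: {3,4,6,8,10}
'd' @ 2: {1,2,5,7,8,9,11,12}  ✓accept
'c' @ 3: {1,2,5,13}  ✓accept
'd' @ 4: {3,4,6,8,10}
'c' @ 5: {}  — dead — no transitions
rest 'c' ignored (set empty)
after full input: {}  (accept=1 not in)

Answer: REJECT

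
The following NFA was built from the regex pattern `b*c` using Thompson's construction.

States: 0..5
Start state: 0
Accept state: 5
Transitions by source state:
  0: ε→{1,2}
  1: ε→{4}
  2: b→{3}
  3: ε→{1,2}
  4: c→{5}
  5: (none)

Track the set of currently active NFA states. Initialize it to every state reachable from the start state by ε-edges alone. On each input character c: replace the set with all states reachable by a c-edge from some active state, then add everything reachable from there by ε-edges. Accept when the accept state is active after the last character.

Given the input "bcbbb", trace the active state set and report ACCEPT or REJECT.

Answer: REJECT

Steps:
start: ε-closure({0}) = {0,1,2,4}
'b' @ 1: {1,2,3,4}
'c' @ 2: {5}  (accept∈set)
'b' @ 3: {}  — no active states
rest 'bb' ignored (set empty)
after full input: {}  (accept=5 not in)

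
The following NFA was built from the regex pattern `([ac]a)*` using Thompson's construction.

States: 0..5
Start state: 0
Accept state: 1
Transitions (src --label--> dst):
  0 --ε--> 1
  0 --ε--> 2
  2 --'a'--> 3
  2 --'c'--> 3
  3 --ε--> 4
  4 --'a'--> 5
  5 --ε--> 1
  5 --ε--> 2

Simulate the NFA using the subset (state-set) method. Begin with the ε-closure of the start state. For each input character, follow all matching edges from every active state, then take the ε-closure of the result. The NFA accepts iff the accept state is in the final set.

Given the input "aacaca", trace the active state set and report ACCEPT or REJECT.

Answer: ACCEPT

Steps:
initial (ε-close {0}): {0,1,2}
'a' @ 1: {3,4}
'a' @ 2: {1,2,5}  ✓accept
'c' @ 3: {3,4}
'a' @ 4: {1,2,5}  ✓accept
'c' @ 5: {3,4}
'a' @ 6: {1,2,5}  ✓accept
end set {1,2,5} — state 1 in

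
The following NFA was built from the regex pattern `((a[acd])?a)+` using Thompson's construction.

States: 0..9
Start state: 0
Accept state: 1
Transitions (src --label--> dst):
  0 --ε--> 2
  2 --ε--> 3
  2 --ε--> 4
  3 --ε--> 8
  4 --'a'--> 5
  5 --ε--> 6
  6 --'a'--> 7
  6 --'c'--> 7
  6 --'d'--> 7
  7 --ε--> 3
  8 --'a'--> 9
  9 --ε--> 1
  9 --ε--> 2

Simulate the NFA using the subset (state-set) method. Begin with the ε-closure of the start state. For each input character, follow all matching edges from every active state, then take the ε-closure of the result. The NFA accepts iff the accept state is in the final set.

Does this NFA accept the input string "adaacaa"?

S₀ = ε-closure({0}) = {0,2,3,4,8}
'a' @ 1: {1,2,3,4,5,6,8,9}  [accepting]
'd' @ 2: {3,7,8}
'a' @ 3: {1,2,3,4,8,9}  [accepting]
'a' @ 4: {1,2,3,4,5,6,8,9}  [accepting]
'c' @ 5: {3,7,8}
'a' @ 6: {1,2,3,4,8,9}  [accepting]
'a' @ 7: {1,2,3,4,5,6,8,9}  [accepting]
final: {1,2,3,4,5,6,8,9}; accept 1 in set

Answer: ACCEPT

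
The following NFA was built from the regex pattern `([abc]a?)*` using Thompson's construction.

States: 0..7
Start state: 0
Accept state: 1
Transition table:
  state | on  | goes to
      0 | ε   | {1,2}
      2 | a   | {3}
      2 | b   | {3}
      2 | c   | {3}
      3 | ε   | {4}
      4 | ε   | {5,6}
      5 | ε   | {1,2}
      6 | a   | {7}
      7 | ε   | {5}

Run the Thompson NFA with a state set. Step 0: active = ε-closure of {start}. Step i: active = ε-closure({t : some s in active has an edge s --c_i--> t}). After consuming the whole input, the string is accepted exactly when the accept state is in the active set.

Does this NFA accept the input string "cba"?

Answer: ACCEPT

Steps:
S₀ = ε-closure({0}) = {0,1,2}
'c' @ 1: {1,2,3,4,5,6}  ✓accept
'b' @ 2: {1,2,3,4,5,6}  ✓accept
'a' @ 3: {1,2,3,4,5,6,7}  ✓accept
end set {1,2,3,4,5,6,7} — state 1 in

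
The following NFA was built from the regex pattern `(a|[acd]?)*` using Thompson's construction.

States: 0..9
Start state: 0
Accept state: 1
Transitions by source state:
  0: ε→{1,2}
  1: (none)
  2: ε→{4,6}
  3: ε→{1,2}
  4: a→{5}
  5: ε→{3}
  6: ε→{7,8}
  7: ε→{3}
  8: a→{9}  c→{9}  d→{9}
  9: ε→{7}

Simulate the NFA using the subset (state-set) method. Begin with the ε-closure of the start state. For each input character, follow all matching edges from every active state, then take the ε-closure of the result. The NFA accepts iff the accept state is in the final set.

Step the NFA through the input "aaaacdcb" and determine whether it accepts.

Answer: REJECT

Trace:
start: ε-closure({0}) = {0,1,2,3,4,6,7,8}
'a' @ 1: {1,2,3,4,5,6,7,8,9}  (accept∈set)
'a' @ 2: {1,2,3,4,5,6,7,8,9}  (accept∈set)
'a' @ 3: {1,2,3,4,5,6,7,8,9}  (accept∈set)
'a' @ 4: {1,2,3,4,5,6,7,8,9}  (accept∈set)
'c' @ 5: {1,2,3,4,6,7,8,9}  (accept∈set)
'd' @ 6: {1,2,3,4,6,7,8,9}  (accept∈set)
'c' @ 7: {1,2,3,4,6,7,8,9}  (accept∈set)
'b' @ 8: {}  — dead — no transitions
final: {}; accept 1 not in set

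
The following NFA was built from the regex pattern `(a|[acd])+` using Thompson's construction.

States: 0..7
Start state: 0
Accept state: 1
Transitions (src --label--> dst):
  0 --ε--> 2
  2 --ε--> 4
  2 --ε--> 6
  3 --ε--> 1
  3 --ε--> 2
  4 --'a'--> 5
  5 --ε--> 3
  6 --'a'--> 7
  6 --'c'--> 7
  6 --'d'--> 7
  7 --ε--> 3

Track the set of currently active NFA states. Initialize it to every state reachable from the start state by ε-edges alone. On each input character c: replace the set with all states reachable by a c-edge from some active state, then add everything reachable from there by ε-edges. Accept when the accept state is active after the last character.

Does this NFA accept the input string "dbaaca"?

S₀ = ε-closure({0}) = {0,2,4,6}
'd' @ 1: {1,2,3,4,6,7}  (accept∈set)
'b' @ 2: {}  — state set empty
rest 'aaca' ignored (set empty)
final: {}; accept 1 not in set

Answer: REJECT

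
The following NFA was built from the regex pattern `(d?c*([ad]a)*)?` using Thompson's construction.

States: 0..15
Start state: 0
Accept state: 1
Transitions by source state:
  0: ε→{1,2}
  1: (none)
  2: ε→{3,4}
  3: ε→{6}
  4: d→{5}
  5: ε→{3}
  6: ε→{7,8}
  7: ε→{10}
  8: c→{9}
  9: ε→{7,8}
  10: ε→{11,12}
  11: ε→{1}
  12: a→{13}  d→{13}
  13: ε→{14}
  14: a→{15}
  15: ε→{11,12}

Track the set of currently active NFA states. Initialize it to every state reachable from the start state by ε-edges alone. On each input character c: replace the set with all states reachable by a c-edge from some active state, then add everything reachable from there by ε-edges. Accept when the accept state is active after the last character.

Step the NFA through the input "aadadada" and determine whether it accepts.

Answer: ACCEPT

Trace:
initial (ε-close {0}): {0,1,2,3,4,6,7,8,10,11,12}
'a' @ 1: {13,14}
'a' @ 2: {1,11,12,15}  [accepting]
'd' @ 3: {13,14}
'a' @ 4: {1,11,12,15}  [accepting]
'd' @ 5: {13,14}
'a' @ 6: {1,11,12,15}  [accepting]
'd' @ 7: {13,14}
'a' @ 8: {1,11,12,15}  [accepting]
final: {1,11,12,15}; accept 1 in set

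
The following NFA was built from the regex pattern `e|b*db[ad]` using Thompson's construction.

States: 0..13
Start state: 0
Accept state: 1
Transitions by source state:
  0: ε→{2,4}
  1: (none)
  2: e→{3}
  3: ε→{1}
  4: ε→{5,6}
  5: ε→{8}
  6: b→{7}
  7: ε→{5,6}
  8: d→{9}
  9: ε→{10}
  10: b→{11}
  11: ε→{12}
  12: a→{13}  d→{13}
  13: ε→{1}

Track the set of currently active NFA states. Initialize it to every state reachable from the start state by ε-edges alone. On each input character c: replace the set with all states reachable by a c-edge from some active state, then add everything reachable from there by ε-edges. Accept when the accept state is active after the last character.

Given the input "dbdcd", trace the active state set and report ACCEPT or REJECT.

Answer: REJECT

Steps:
start: ε-closure({0}) = {0,2,4,5,6,8}
'd' @ 1: {9,10}
'b' @ 2: {11,12}
'd' @ 3: {1,13}  (accept∈set)
'c' @ 4: {}  — state set empty
rest 'd' ignored (set empty)
final: {}; accept 1 not in set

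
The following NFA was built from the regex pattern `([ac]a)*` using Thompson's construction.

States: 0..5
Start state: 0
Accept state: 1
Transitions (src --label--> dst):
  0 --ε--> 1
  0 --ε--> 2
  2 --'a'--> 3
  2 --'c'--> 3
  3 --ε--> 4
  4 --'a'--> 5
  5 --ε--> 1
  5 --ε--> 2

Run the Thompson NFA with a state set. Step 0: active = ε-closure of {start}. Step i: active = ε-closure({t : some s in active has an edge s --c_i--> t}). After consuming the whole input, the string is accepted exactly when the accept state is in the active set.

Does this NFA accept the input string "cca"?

initial (ε-close {0}): {0,1,2}
'c' @ 1: {3,4}
'c' @ 2: {}  — no active states
rest 'a' ignored (set empty)
end set {} — state 1 not in

Answer: REJECT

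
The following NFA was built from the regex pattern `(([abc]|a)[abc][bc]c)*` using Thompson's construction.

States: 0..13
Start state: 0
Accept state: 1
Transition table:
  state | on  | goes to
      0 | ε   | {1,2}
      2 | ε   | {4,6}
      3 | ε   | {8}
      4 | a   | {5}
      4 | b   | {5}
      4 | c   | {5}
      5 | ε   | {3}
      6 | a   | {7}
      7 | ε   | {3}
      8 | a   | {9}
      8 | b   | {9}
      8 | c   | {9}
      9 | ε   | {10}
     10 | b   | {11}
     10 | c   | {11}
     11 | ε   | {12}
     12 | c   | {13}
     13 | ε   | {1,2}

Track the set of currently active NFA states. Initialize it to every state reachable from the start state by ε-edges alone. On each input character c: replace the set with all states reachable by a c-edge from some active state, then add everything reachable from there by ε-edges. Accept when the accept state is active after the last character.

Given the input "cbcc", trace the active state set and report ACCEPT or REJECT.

Answer: ACCEPT

Trace:
start: ε-closure({0}) = {0,1,2,4,6}
'c' @ 1: {3,5,8}
'b' @ 2: {9,10}
'c' @ 3: {11,12}
'c' @ 4: {1,2,4,6,13}  ✓accept
after full input: {1,2,4,6,13}  (accept=1 in)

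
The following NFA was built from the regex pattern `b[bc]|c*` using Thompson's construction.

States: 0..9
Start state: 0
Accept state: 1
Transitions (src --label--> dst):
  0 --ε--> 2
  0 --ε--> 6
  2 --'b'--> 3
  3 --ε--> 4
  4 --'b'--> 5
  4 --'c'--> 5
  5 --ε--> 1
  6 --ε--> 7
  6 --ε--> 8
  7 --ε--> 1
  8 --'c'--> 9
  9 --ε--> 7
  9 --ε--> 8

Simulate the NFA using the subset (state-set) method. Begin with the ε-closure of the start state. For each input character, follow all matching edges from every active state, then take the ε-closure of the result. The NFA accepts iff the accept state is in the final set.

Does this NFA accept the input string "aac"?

S₀ = ε-closure({0}) = {0,1,2,6,7,8}
'a' @ 1: {}  — dead — no transitions
rest 'ac' ignored (set empty)
end set {} — state 1 not in

Answer: REJECT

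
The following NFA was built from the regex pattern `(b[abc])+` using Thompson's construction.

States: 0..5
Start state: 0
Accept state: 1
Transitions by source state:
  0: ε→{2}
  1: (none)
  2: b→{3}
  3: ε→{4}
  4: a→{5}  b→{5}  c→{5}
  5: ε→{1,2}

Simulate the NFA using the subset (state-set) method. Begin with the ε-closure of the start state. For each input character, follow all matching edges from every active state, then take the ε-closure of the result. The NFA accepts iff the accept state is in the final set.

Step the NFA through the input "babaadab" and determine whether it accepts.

initial (ε-close {0}): {0,2}
'b' @ 1: {3,4}
'a' @ 2: {1,2,5}  [accepting]
'b' @ 3: {3,4}
'a' @ 4: {1,2,5}  [accepting]
'a' @ 5: {}  — no active states
rest 'dab' ignored (set empty)
end set {} — state 1 not in

Answer: REJECT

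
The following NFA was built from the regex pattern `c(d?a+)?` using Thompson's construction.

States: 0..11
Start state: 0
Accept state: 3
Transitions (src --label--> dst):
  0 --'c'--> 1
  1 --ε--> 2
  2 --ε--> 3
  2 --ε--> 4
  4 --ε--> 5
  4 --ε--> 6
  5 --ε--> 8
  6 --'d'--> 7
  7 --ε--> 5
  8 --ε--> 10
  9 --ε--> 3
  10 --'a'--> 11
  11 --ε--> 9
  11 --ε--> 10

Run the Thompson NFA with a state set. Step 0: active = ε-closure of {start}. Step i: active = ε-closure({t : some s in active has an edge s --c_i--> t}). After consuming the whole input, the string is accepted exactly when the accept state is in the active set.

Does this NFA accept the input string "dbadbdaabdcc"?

start: ε-closure({0}) = {0}
'd' @ 1: {}  — dead — no transitions
rest 'badbdaabdcc' ignored (set empty)
end set {} — state 3 not in

Answer: REJECT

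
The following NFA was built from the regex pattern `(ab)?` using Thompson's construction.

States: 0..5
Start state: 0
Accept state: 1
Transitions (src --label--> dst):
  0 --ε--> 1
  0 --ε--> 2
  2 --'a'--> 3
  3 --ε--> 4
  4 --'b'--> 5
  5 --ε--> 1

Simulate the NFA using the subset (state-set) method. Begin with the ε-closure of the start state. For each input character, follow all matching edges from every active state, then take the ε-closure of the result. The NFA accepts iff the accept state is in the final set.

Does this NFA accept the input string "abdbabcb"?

Answer: REJECT

Derivation:
S₀ = ε-closure({0}) = {0,1,2}
'a' @ 1: {3,4}
'b' @ 2: {1,5}  (accept∈set)
'd' @ 3: {}  — state set empty
rest 'babcb' ignored (set empty)
after full input: {}  (accept=1 not in)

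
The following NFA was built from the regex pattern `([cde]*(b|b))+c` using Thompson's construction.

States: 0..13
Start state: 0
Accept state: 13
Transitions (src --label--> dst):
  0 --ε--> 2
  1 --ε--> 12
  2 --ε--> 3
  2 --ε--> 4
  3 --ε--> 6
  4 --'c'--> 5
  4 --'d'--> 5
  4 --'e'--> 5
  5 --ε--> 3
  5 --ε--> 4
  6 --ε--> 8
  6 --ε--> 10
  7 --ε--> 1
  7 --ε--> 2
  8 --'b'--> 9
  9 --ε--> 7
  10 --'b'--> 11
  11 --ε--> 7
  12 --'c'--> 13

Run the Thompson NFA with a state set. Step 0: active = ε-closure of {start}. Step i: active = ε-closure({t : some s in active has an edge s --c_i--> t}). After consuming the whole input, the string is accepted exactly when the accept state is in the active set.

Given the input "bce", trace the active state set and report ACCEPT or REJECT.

initial (ε-close {0}): {0,2,3,4,6,8,10}
'b' @ 1: {1,2,3,4,6,7,8,9,10,11,12}
'c' @ 2: {3,4,5,6,8,10,13}  ✓accept
'e' @ 3: {3,4,5,6,8,10}
final: {3,4,5,6,8,10}; accept 13 not in set

Answer: REJECT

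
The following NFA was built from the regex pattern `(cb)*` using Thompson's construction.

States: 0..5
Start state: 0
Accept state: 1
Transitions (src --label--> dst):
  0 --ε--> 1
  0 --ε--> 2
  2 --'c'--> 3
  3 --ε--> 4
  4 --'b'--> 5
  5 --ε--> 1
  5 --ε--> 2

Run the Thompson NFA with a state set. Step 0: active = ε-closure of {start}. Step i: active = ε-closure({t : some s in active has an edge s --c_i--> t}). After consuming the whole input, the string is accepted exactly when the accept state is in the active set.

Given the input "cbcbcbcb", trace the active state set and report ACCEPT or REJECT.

Answer: ACCEPT

Trace:
start: ε-closure({0}) = {0,1,2}
'c' @ 1: {3,4}
'b' @ 2: {1,2,5}  [accepting]
'c' @ 3: {3,4}
'b' @ 4: {1,2,5}  [accepting]
'c' @ 5: {3,4}
'b' @ 6: {1,2,5}  [accepting]
'c' @ 7: {3,4}
'b' @ 8: {1,2,5}  [accepting]
final: {1,2,5}; accept 1 in set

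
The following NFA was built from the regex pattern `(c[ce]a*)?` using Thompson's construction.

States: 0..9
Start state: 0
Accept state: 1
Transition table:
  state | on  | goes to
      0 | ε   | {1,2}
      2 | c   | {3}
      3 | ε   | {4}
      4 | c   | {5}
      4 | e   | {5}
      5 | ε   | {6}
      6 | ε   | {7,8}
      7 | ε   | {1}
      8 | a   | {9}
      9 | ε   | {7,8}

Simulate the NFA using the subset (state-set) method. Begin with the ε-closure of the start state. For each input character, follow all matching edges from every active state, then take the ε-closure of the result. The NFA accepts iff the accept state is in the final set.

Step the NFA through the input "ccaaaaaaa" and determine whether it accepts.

start: ε-closure({0}) = {0,1,2}
'c' @ 1: {3,4}
'c' @ 2: {1,5,6,7,8}  [accepting]
'a' @ 3: {1,7,8,9}  [accepting]
'a' @ 4: {1,7,8,9}  [accepting]
'a' @ 5: {1,7,8,9}  [accepting]
'a' @ 6: {1,7,8,9}  [accepting]
'a' @ 7: {1,7,8,9}  [accepting]
'a' @ 8: {1,7,8,9}  [accepting]
'a' @ 9: {1,7,8,9}  [accepting]
end set {1,7,8,9} — state 1 in

Answer: ACCEPT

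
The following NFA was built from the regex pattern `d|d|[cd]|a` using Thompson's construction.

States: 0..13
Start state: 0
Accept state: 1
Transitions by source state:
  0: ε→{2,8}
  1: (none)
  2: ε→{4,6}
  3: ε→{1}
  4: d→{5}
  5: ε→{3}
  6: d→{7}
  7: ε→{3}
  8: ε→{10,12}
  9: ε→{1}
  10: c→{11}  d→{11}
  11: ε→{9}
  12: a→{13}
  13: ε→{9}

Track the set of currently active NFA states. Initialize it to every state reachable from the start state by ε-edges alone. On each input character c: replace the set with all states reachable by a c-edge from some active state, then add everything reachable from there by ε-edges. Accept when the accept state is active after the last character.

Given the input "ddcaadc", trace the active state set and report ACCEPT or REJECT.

Answer: REJECT

Trace:
S₀ = ε-closure({0}) = {0,2,4,6,8,10,12}
'd' @ 1: {1,3,5,7,9,11}  [accepting]
'd' @ 2: {}  — no active states
rest 'caadc' ignored (set empty)
end set {} — state 1 not in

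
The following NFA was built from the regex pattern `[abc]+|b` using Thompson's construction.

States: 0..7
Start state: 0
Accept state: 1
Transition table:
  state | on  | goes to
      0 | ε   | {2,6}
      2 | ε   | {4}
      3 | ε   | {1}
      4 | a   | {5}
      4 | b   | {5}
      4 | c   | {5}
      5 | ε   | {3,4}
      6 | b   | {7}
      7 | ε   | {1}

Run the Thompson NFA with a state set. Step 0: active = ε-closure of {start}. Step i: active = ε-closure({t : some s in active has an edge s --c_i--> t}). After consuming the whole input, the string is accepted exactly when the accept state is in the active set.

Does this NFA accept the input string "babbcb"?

initial (ε-close {0}): {0,2,4,6}
'b' @ 1: {1,3,4,5,7}  [accepting]
'a' @ 2: {1,3,4,5}  [accepting]
'b' @ 3: {1,3,4,5}  [accepting]
'b' @ 4: {1,3,4,5}  [accepting]
'c' @ 5: {1,3,4,5}  [accepting]
'b' @ 6: {1,3,4,5}  [accepting]
after full input: {1,3,4,5}  (accept=1 in)

Answer: ACCEPT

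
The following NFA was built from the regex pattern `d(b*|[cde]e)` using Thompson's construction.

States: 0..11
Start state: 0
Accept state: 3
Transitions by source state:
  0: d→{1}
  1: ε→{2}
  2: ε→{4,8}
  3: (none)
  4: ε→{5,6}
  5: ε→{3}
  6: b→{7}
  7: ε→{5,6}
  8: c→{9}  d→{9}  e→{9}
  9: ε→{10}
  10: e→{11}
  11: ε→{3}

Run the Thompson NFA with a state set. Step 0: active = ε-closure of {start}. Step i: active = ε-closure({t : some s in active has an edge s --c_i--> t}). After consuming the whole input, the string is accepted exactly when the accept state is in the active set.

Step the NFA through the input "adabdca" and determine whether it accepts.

Answer: REJECT

Derivation:
initial (ε-close {0}): {0}
'a' @ 1: {}  — dead — no transitions
rest 'dabdca' ignored (set empty)
after full input: {}  (accept=3 not in)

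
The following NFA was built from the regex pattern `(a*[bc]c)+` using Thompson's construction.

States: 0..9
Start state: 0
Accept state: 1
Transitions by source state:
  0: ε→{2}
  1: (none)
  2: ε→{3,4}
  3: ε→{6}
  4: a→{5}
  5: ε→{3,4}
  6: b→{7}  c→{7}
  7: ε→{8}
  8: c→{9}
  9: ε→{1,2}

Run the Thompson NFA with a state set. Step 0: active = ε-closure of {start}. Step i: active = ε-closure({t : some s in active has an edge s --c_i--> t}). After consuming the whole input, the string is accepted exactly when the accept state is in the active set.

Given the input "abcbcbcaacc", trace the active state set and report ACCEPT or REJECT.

Answer: ACCEPT

Steps:
S₀ = ε-closure({0}) = {0,2,3,4,6}
'a' @ 1: {3,4,5,6}
'b' @ 2: {7,8}
'c' @ 3: {1,2,3,4,6,9}  ✓accept
'b' @ 4: {7,8}
'c' @ 5: {1,2,3,4,6,9}  ✓accept
'b' @ 6: {7,8}
'c' @ 7: {1,2,3,4,6,9}  ✓accept
'a' @ 8: {3,4,5,6}
'a' @ 9: {3,4,5,6}
'c' @ 10: {7,8}
'c' @ 11: {1,2,3,4,6,9}  ✓accept
final: {1,2,3,4,6,9}; accept 1 in set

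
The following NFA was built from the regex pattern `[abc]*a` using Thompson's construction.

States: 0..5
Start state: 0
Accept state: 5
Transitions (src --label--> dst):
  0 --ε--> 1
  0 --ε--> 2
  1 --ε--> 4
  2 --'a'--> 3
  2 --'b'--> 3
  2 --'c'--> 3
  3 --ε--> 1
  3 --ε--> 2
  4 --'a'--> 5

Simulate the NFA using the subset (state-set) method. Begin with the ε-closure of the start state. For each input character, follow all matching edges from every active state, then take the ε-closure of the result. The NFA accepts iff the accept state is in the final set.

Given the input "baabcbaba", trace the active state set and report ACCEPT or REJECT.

Answer: ACCEPT

Derivation:
start: ε-closure({0}) = {0,1,2,4}
'b' @ 1: {1,2,3,4}
'a' @ 2: {1,2,3,4,5}  [accepting]
'a' @ 3: {1,2,3,4,5}  [accepting]
'b' @ 4: {1,2,3,4}
'c' @ 5: {1,2,3,4}
'b' @ 6: {1,2,3,4}
'a' @ 7: {1,2,3,4,5}  [accepting]
'b' @ 8: {1,2,3,4}
'a' @ 9: {1,2,3,4,5}  [accepting]
end set {1,2,3,4,5} — state 5 in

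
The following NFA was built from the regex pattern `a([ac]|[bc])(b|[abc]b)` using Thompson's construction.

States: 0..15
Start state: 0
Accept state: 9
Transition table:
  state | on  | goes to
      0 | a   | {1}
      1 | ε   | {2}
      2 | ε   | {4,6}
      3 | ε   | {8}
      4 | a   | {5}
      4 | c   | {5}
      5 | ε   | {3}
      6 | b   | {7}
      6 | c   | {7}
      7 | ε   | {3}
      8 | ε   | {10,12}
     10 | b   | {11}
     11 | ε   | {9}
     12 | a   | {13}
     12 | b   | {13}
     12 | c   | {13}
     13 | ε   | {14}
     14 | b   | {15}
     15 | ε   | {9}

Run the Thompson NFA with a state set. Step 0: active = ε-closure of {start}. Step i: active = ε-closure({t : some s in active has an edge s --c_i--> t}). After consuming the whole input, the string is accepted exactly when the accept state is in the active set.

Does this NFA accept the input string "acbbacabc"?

Answer: REJECT

Steps:
initial (ε-close {0}): {0}
'a' @ 1: {1,2,4,6}
'c' @ 2: {3,5,7,8,10,12}
'b' @ 3: {9,11,13,14}  ✓accept
'b' @ 4: {9,15}  ✓accept
'a' @ 5: {}  — no active states
rest 'cabc' ignored (set empty)
end set {} — state 9 not in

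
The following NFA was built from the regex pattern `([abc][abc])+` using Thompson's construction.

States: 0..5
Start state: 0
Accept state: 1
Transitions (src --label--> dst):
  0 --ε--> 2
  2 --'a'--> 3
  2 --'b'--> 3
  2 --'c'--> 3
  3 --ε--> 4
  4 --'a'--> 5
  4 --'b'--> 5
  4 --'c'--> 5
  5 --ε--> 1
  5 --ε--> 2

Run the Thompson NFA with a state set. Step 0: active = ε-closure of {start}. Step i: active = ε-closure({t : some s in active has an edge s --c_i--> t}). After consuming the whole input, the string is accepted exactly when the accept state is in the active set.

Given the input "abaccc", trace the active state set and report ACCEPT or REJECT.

S₀ = ε-closure({0}) = {0,2}
'a' @ 1: {3,4}
'b' @ 2: {1,2,5}  ✓accept
'a' @ 3: {3,4}
'c' @ 4: {1,2,5}  ✓accept
'c' @ 5: {3,4}
'c' @ 6: {1,2,5}  ✓accept
final: {1,2,5}; accept 1 in set

Answer: ACCEPT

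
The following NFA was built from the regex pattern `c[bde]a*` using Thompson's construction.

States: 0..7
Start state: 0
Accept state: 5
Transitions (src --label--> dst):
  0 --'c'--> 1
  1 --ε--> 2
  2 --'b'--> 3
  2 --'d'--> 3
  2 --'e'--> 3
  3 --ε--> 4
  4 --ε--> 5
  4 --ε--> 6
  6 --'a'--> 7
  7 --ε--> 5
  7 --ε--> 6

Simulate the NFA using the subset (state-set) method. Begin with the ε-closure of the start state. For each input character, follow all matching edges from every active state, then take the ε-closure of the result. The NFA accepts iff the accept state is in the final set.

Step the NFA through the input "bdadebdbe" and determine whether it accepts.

initial (ε-close {0}): {0}
'b' @ 1: {}  — dead — no transitions
rest 'dadebdbe' ignored (set empty)
end set {} — state 5 not in

Answer: REJECT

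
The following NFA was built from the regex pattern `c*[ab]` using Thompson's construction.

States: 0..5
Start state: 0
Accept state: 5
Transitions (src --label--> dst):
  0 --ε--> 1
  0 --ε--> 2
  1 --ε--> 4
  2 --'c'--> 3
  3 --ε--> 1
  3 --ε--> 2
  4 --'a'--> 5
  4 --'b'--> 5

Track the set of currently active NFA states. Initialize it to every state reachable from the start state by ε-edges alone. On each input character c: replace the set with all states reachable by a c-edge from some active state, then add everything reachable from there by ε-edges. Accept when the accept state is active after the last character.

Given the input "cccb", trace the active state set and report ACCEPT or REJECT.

start: ε-closure({0}) = {0,1,2,4}
'c' @ 1: {1,2,3,4}
'c' @ 2: {1,2,3,4}
'c' @ 3: {1,2,3,4}
'b' @ 4: {5}  (accept∈set)
after full input: {5}  (accept=5 in)

Answer: ACCEPT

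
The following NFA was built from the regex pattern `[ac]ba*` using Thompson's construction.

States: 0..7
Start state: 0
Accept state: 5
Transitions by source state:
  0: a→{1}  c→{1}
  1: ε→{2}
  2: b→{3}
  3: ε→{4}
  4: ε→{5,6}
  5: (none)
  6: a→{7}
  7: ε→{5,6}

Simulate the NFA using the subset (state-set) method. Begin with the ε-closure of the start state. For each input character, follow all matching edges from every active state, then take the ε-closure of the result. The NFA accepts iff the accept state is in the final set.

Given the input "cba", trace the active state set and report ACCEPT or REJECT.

Answer: ACCEPT

Steps:
initial (ε-close {0}): {0}
'c' @ 1: {1,2}
'b' @ 2: {3,4,5,6}  ✓accept
'a' @ 3: {5,6,7}  ✓accept
after full input: {5,6,7}  (accept=5 in)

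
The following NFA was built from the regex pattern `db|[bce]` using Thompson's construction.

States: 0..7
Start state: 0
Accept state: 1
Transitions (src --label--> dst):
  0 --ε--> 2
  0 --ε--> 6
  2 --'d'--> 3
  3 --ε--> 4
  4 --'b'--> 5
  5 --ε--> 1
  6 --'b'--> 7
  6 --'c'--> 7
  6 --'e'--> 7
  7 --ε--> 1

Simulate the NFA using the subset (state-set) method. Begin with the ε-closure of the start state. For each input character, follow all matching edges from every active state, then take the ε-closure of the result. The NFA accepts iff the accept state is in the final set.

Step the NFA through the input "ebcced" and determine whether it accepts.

Answer: REJECT

Steps:
start: ε-closure({0}) = {0,2,6}
'e' @ 1: {1,7}  ✓accept
'b' @ 2: {}  — no active states
rest 'cced' ignored (set empty)
end set {} — state 1 not in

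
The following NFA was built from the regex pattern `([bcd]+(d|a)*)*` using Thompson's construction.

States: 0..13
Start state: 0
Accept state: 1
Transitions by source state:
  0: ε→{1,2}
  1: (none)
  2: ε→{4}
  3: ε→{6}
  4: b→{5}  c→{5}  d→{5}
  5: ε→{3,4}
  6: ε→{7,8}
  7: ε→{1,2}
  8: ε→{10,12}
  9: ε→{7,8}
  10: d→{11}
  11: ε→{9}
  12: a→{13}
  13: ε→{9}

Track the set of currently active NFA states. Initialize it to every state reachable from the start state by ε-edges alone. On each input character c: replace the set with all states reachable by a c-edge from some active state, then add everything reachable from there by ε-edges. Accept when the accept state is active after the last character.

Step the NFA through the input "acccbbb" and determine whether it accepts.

initial (ε-close {0}): {0,1,2,4}
'a' @ 1: {}  — no active states
rest 'cccbbb' ignored (set empty)
end set {} — state 1 not in

Answer: REJECT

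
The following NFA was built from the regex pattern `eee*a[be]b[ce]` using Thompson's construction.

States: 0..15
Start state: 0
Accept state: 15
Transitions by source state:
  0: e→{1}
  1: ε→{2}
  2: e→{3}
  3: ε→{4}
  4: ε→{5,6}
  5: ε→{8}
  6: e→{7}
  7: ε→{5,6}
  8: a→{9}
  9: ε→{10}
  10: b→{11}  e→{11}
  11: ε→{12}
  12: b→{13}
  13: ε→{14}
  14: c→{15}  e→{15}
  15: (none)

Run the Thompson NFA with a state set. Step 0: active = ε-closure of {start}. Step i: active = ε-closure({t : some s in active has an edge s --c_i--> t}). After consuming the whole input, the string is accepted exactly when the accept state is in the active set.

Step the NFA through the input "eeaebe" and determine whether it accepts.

Answer: ACCEPT

Trace:
S₀ = ε-closure({0}) = {0}
'e' @ 1: {1,2}
'e' @ 2: {3,4,5,6,8}
'a' @ 3: {9,10}
'e' @ 4: {11,12}
'b' @ 5: {13,14}
'e' @ 6: {15}  [accepting]
end set {15} — state 15 in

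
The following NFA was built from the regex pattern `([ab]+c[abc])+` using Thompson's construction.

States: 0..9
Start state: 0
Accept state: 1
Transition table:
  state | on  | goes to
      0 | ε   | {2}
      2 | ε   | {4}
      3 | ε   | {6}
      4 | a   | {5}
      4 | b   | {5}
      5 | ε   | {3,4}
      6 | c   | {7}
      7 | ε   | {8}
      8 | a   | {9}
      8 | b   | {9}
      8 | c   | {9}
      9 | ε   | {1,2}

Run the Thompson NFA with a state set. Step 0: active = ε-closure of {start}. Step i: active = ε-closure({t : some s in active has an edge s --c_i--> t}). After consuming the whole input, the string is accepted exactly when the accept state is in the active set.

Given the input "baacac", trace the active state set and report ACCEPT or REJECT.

Answer: REJECT

Derivation:
S₀ = ε-closure({0}) = {0,2,4}
'b' @ 1: {3,4,5,6}
'a' @ 2: {3,4,5,6}
'a' @ 3: {3,4,5,6}
'c' @ 4: {7,8}
'a' @ 5: {1,2,4,9}  [accepting]
'c' @ 6: {}  — dead — no transitions
after full input: {}  (accept=1 not in)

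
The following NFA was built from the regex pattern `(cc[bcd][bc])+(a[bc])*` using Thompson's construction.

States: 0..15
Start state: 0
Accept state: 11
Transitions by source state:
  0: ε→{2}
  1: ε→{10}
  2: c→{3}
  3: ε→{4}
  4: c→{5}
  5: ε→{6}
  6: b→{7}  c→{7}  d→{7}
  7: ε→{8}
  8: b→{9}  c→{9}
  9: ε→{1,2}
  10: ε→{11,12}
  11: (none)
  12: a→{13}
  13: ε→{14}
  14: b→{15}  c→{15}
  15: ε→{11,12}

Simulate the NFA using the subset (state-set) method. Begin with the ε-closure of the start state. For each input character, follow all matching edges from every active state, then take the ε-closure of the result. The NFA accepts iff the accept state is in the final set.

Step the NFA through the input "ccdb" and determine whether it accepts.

Answer: ACCEPT

Trace:
S₀ = ε-closure({0}) = {0,2}
'c' @ 1: {3,4}
'c' @ 2: {5,6}
'd' @ 3: {7,8}
'b' @ 4: {1,2,9,10,11,12}  [accepting]
final: {1,2,9,10,11,12}; accept 11 in set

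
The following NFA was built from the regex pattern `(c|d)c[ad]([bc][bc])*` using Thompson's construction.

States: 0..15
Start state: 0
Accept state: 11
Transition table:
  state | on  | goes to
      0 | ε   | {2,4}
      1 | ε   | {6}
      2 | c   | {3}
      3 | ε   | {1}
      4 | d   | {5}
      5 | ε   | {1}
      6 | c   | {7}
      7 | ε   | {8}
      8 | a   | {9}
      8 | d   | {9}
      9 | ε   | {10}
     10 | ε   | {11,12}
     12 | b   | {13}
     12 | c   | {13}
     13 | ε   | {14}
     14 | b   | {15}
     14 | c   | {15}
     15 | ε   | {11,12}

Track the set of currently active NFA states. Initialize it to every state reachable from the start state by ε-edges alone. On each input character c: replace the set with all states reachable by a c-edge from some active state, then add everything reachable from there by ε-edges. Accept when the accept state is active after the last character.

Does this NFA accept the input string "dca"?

Answer: ACCEPT

Steps:
S₀ = ε-closure({0}) = {0,2,4}
'd' @ 1: {1,5,6}
'c' @ 2: {7,8}
'a' @ 3: {9,10,11,12}  (accept∈set)
final: {9,10,11,12}; accept 11 in set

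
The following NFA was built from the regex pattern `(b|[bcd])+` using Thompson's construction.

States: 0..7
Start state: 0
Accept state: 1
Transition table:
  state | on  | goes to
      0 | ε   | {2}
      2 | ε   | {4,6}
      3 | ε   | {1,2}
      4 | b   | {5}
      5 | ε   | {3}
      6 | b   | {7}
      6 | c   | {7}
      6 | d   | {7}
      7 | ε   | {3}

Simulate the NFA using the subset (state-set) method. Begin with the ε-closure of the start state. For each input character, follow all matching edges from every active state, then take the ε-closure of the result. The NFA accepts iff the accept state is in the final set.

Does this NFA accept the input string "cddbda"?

initial (ε-close {0}): {0,2,4,6}
'c' @ 1: {1,2,3,4,6,7}  (accept∈set)
'd' @ 2: {1,2,3,4,6,7}  (accept∈set)
'd' @ 3: {1,2,3,4,6,7}  (accept∈set)
'b' @ 4: {1,2,3,4,5,6,7}  (accept∈set)
'd' @ 5: {1,2,3,4,6,7}  (accept∈set)
'a' @ 6: {}  — no active states
after full input: {}  (accept=1 not in)

Answer: REJECT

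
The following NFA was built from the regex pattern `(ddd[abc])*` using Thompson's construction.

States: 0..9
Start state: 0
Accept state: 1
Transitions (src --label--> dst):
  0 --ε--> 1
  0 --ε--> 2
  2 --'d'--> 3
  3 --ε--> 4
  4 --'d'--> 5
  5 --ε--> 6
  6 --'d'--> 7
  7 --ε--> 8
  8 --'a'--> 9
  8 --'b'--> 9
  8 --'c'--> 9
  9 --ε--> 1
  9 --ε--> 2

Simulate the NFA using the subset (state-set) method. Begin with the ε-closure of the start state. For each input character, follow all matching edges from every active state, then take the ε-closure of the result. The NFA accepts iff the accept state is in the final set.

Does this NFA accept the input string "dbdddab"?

Answer: REJECT

Derivation:
S₀ = ε-closure({0}) = {0,1,2}
'd' @ 1: {3,4}
'b' @ 2: {}  — no active states
rest 'dddab' ignored (set empty)
after full input: {}  (accept=1 not in)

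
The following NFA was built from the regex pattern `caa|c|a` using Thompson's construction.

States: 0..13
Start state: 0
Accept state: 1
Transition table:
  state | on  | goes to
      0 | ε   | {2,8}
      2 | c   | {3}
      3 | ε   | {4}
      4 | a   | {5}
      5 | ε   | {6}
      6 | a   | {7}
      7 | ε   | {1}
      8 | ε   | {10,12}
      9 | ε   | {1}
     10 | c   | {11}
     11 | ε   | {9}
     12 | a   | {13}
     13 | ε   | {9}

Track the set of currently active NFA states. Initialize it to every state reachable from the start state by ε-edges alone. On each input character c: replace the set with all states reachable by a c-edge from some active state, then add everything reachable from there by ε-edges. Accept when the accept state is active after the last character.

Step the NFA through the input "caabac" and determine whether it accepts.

start: ε-closure({0}) = {0,2,8,10,12}
'c' @ 1: {1,3,4,9,11}  (accept∈set)
'a' @ 2: {5,6}
'a' @ 3: {1,7}  (accept∈set)
'b' @ 4: {}  — dead — no transitions
rest 'ac' ignored (set empty)
after full input: {}  (accept=1 not in)

Answer: REJECT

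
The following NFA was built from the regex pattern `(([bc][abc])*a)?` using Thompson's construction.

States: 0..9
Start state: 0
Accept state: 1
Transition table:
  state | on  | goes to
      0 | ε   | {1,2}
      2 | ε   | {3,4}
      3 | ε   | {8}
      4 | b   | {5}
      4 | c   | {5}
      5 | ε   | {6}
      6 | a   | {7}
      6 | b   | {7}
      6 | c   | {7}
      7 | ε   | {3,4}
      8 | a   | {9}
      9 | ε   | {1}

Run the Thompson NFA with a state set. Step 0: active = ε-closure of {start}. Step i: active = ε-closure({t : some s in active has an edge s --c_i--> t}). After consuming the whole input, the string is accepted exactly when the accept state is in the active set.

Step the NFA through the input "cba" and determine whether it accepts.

Answer: ACCEPT

Steps:
S₀ = ε-closure({0}) = {0,1,2,3,4,8}
'c' @ 1: {5,6}
'b' @ 2: {3,4,7,8}
'a' @ 3: {1,9}  (accept∈set)
after full input: {1,9}  (accept=1 in)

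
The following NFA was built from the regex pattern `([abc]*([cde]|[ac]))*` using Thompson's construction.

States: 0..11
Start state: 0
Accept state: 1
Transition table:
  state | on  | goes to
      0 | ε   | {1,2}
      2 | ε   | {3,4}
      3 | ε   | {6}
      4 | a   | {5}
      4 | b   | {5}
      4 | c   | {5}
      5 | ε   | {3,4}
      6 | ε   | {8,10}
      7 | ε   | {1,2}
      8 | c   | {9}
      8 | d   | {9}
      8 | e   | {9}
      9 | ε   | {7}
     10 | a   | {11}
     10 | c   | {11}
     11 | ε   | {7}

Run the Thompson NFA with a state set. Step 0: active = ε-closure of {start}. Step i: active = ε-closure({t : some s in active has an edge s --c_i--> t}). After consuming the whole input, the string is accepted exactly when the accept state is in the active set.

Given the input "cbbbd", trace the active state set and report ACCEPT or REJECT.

S₀ = ε-closure({0}) = {0,1,2,3,4,6,8,10}
'c' @ 1: {1,2,3,4,5,6,7,8,9,10,11}  (accept∈set)
'b' @ 2: {3,4,5,6,8,10}
'b' @ 3: {3,4,5,6,8,10}
'b' @ 4: {3,4,5,6,8,10}
'd' @ 5: {1,2,3,4,6,7,8,9,10}  (accept∈set)
end set {1,2,3,4,6,7,8,9,10} — state 1 in

Answer: ACCEPT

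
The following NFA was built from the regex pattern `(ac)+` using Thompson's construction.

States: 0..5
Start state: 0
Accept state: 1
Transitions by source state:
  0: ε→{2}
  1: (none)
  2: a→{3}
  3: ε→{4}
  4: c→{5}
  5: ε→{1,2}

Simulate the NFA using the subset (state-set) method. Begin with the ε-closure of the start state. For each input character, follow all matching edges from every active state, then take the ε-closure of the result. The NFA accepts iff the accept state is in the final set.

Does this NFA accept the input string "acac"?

initial (ε-close {0}): {0,2}
'a' @ 1: {3,4}
'c' @ 2: {1,2,5}  (accept∈set)
'a' @ 3: {3,4}
'c' @ 4: {1,2,5}  (accept∈set)
after full input: {1,2,5}  (accept=1 in)

Answer: ACCEPT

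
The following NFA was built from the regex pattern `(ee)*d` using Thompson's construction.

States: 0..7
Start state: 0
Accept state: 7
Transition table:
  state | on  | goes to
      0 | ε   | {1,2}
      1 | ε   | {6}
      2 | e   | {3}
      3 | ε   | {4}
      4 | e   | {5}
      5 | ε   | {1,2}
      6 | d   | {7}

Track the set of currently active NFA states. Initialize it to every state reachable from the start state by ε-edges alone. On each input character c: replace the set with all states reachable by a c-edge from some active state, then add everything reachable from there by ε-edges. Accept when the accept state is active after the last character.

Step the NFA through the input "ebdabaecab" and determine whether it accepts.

S₀ = ε-closure({0}) = {0,1,2,6}
'e' @ 1: {3,4}
'b' @ 2: {}  — dead — no transitions
rest 'dabaecab' ignored (set empty)
after full input: {}  (accept=7 not in)

Answer: REJECT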